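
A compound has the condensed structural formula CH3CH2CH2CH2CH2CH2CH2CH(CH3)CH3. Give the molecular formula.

Atom tally by fragment:
  CH3 → C:1 H:3
  CH2 → C:1 H:2
  CH2 → C:1 H:2
  CH2 → C:1 H:2
  CH2 → C:1 H:2
  CH2 → C:1 H:2
  CH2 → C:1 H:2
  CH(CH3) → C:2 H:4
  CH3 → C:1 H:3
Element totals:
  C: 10
  H: 22

C10H22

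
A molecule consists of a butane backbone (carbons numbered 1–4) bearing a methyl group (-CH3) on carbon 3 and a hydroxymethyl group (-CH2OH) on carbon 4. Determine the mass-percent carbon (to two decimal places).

70.53%

Atom tally by fragment:
  CH3 → C:1 H:3
  CH2 → C:1 H:2
  CH(CH3) → C:2 H:4
  CH2CH2OH → C:2 H:5 O:1
Element totals:
  C: 6
  H: 14
  O: 1
Molecular formula: C6H14O.
Molar mass = 102.177 g/mol.
Mass from C: 6 × 12.011 = 72.066 g/mol.
%C = 72.066 / 102.177 × 100 = 70.53%.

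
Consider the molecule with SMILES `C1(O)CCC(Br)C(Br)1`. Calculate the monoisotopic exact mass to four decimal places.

241.8942

Atom tally by fragment:
  cyclopentane ring core → C:5 H:10
  (− 3 ring H displaced by substituents)
  + OH → O:1 H:1
  + Br → Br:1
  + Br → Br:1
Element totals:
  C: 5
  H: 8
  Br: 2
  O: 1
Molecular formula: C5H8Br2O.
  M = 5(12.0) + 8(1.007825) + 2(78.918338) + 15.994915
    = 60.000000 + 8.062600 + 157.836676 + 15.994915 = 241.894191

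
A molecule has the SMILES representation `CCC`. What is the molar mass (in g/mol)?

Atom tally by fragment:
  CH3 → C:1 H:3
  CH2 → C:1 H:2
  CH3 → C:1 H:3
Element totals:
  C: 3
  H: 8
Molecular formula: C3H8.
  M = 3(12.011) + 8(1.008)
    = 36.033 + 8.064 = 44.097

44.10 g/mol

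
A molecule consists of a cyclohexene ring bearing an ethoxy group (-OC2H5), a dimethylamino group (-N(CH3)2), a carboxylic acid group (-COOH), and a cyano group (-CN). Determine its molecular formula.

C12H18N2O3

Atom tally by fragment:
  cyclohexene ring core → C:6 H:10
  (− 4 ring H displaced by substituents)
  + OC2H5 → C:2 H:5 O:1
  + N(CH3)2 → N:1 C:2 H:6
  + COOH → C:1 H:1 O:2
  + CN → C:1 N:1
Element totals:
  C: 12
  H: 18
  N: 2
  O: 3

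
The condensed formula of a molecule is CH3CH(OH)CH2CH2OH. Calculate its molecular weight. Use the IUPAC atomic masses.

90.12 g/mol

Atom tally by fragment:
  CH3 → C:1 H:3
  CH(OH) → C:1 H:2 O:1
  CH2 → C:1 H:2
  CH2OH → C:1 H:3 O:1
Element totals:
  C: 4
  H: 10
  O: 2
Molecular formula: C4H10O2.
  M = 4(12.011) + 10(1.008) + 2(15.999)
    = 48.044 + 10.080 + 31.998 = 90.122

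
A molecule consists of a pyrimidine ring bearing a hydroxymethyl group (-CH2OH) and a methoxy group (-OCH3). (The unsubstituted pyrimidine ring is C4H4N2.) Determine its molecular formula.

C6H8N2O2

Atom tally by fragment:
  pyrimidine ring core → C:4 H:4 N:2
  (− 2 ring H displaced by substituents)
  + CH2OH → C:1 H:3 O:1
  + OCH3 → C:1 H:3 O:1
Element totals:
  C: 6
  H: 8
  N: 2
  O: 2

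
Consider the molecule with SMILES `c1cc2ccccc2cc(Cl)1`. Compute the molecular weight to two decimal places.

Atom tally by fragment:
  naphthalene ring system core → C:10 H:8
  (− 1 ring H displaced by substituents)
  + Cl → Cl:1
Element totals:
  C: 10
  H: 7
  Cl: 1
Molecular formula: C10H7Cl.
  M = 10(12.011) + 7(1.008) + 35.45
    = 120.110 + 7.056 + 35.450 = 162.616

162.62 g/mol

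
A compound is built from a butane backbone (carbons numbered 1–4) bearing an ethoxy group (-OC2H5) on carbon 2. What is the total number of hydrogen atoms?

Atom tally by fragment:
  CH3 → C:1 H:3
  CH(OC2H5) → C:3 H:6 O:1
  CH2 → C:1 H:2
  CH3 → C:1 H:3
Element totals:
  C: 6
  H: 14
  O: 1

14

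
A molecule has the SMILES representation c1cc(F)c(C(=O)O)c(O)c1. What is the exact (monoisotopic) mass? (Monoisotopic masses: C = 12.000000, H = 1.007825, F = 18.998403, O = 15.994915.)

Atom tally by fragment:
  benzene ring core → C:6 H:6
  (− 3 ring H displaced by substituents)
  + F → F:1
  + COOH → C:1 H:1 O:2
  + OH → O:1 H:1
Element totals:
  C: 7
  H: 5
  F: 1
  O: 3
Molecular formula: C7H5FO3.
  M = 7(12.0) + 5(1.007825) + 18.998403 + 3(15.994915)
    = 84.000000 + 5.039125 + 18.998403 + 47.984745 = 156.022273

156.0223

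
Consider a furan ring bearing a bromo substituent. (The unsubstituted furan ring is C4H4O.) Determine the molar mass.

Atom tally by fragment:
  furan ring core → C:4 H:4 O:1
  (− 1 ring H displaced by substituents)
  + Br → Br:1
Element totals:
  C: 4
  H: 3
  Br: 1
  O: 1
Molecular formula: C4H3BrO.
  M = 4(12.011) + 3(1.008) + 79.904 + 15.999
    = 48.044 + 3.024 + 79.904 + 15.999 = 146.971

146.97 g/mol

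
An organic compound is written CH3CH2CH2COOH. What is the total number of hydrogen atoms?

Atom tally by fragment:
  CH3 → C:1 H:3
  CH2 → C:1 H:2
  CH2COOH → C:2 H:3 O:2
Element totals:
  C: 4
  H: 8
  O: 2

8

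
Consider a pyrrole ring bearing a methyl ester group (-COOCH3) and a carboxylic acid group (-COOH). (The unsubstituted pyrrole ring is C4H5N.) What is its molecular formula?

Atom tally by fragment:
  pyrrole ring core → C:4 H:5 N:1
  (− 2 ring H displaced by substituents)
  + COOCH3 → C:2 H:3 O:2
  + COOH → C:1 H:1 O:2
Element totals:
  C: 7
  H: 7
  N: 1
  O: 4

C7H7NO4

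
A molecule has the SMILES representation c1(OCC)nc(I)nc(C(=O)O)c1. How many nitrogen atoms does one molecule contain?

2

Atom tally by fragment:
  pyrimidine ring core → C:4 H:4 N:2
  (− 3 ring H displaced by substituents)
  + OC2H5 → C:2 H:5 O:1
  + I → I:1
  + COOH → C:1 H:1 O:2
Element totals:
  C: 7
  H: 7
  I: 1
  N: 2
  O: 3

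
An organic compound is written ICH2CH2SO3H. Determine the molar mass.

236.02 g/mol

Element totals:
  C: 2
  H: 5
  I: 1
  O: 3
  S: 1
Molecular formula: C2H5IO3S.
  M = 2(12.011) + 5(1.008) + 126.904 + 3(15.999) + 32.06
    = 24.022 + 5.040 + 126.904 + 47.997 + 32.060 = 236.023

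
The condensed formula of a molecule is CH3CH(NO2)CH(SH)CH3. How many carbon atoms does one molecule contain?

Element totals:
  C: 4
  H: 9
  N: 1
  O: 2
  S: 1

4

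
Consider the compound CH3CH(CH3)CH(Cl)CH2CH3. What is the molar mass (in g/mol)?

120.62 g/mol

Atom tally by fragment:
  CH3 → C:1 H:3
  CH(CH3) → C:2 H:4
  CH(Cl) → C:1 H:1 Cl:1
  CH2 → C:1 H:2
  CH3 → C:1 H:3
Element totals:
  C: 6
  H: 13
  Cl: 1
Molecular formula: C6H13Cl.
  M = 6(12.011) + 13(1.008) + 35.45
    = 72.066 + 13.104 + 35.450 = 120.620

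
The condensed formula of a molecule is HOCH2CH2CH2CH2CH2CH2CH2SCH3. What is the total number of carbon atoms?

Atom tally by fragment:
  HOCH2CH2 → C:2 H:5 O:1
  CH2 → C:1 H:2
  CH2 → C:1 H:2
  CH2 → C:1 H:2
  CH2 → C:1 H:2
  CH2SCH3 → C:2 H:5 S:1
Element totals:
  C: 8
  H: 18
  O: 1
  S: 1

8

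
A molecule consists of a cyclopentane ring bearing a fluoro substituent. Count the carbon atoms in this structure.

Atom tally by fragment:
  cyclopentane ring core → C:5 H:10
  (− 1 ring H displaced by substituents)
  + F → F:1
Element totals:
  C: 5
  H: 9
  F: 1

5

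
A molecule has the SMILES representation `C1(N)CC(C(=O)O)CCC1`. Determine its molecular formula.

Atom tally by fragment:
  cyclohexane ring core → C:6 H:12
  (− 2 ring H displaced by substituents)
  + NH2 → N:1 H:2
  + COOH → C:1 H:1 O:2
Element totals:
  C: 7
  H: 13
  N: 1
  O: 2

C7H13NO2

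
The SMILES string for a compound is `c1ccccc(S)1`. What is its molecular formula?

Atom tally by fragment:
  benzene ring core → C:6 H:6
  (− 1 ring H displaced by substituents)
  + SH → S:1 H:1
Element totals:
  C: 6
  H: 6
  S: 1

C6H6S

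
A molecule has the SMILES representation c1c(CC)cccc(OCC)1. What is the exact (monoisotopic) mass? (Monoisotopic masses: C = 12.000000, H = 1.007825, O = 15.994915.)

Atom tally by fragment:
  benzene ring core → C:6 H:6
  (− 2 ring H displaced by substituents)
  + C2H5 → C:2 H:5
  + OC2H5 → C:2 H:5 O:1
Element totals:
  C: 10
  H: 14
  O: 1
Molecular formula: C10H14O.
  M = 10(12.0) + 14(1.007825) + 15.994915
    = 120.000000 + 14.109550 + 15.994915 = 150.104465

150.1045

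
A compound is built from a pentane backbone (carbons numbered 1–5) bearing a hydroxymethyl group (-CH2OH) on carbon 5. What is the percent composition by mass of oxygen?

Atom tally by fragment:
  CH3 → C:1 H:3
  CH2 → C:1 H:2
  CH2 → C:1 H:2
  CH2 → C:1 H:2
  CH2CH2OH → C:2 H:5 O:1
Element totals:
  C: 6
  H: 14
  O: 1
Molecular formula: C6H14O.
Molar mass = 102.177 g/mol.
Mass from O: 1 × 15.999 = 15.999 g/mol.
%O = 15.999 / 102.177 × 100 = 15.66%.

15.66%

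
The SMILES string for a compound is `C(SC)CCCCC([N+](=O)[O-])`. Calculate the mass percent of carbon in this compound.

47.43%

Atom tally by fragment:
  CH3SCH2 → C:2 H:5 S:1
  CH2 → C:1 H:2
  CH2 → C:1 H:2
  CH2 → C:1 H:2
  CH2 → C:1 H:2
  CH2NO2 → C:1 H:2 N:1 O:2
Element totals:
  C: 7
  H: 15
  N: 1
  O: 2
  S: 1
Molecular formula: C7H15NO2S.
Molar mass = 177.262 g/mol.
Mass from C: 7 × 12.011 = 84.077 g/mol.
%C = 84.077 / 177.262 × 100 = 47.43%.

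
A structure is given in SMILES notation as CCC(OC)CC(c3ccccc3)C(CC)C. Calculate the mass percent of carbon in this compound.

Atom tally by fragment:
  CH3 → C:1 H:3
  CH2 → C:1 H:2
  CH(OCH3) → C:2 H:4 O:1
  CH2 → C:1 H:2
  CH(C6H5) → C:7 H:6
  CH(C2H5) → C:3 H:6
  CH3 → C:1 H:3
Element totals:
  C: 16
  H: 26
  O: 1
Molecular formula: C16H26O.
Molar mass = 234.383 g/mol.
Mass from C: 16 × 12.011 = 192.176 g/mol.
%C = 192.176 / 234.383 × 100 = 81.99%.

81.99%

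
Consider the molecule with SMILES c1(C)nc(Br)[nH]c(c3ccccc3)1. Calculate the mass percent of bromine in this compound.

Atom tally by fragment:
  imidazole ring core → C:3 H:4 N:2
  (− 3 ring H displaced by substituents)
  + CH3 → C:1 H:3
  + Br → Br:1
  + C6H5 → C:6 H:5
Element totals:
  C: 10
  H: 9
  Br: 1
  N: 2
Molecular formula: C10H9BrN2.
Molar mass = 237.100 g/mol.
Mass from Br: 1 × 79.904 = 79.904 g/mol.
%Br = 79.904 / 237.100 × 100 = 33.70%.

33.70%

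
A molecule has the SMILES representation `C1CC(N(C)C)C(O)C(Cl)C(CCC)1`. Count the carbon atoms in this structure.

Atom tally by fragment:
  cyclohexane ring core → C:6 H:12
  (− 4 ring H displaced by substituents)
  + N(CH3)2 → N:1 C:2 H:6
  + OH → O:1 H:1
  + Cl → Cl:1
  + CH2CH2CH3 → C:3 H:7
Element totals:
  C: 11
  H: 22
  Cl: 1
  N: 1
  O: 1

11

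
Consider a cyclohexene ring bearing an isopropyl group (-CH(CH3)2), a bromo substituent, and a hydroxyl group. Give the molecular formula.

Atom tally by fragment:
  cyclohexene ring core → C:6 H:10
  (− 3 ring H displaced by substituents)
  + CH(CH3)2 → C:3 H:7
  + Br → Br:1
  + OH → O:1 H:1
Element totals:
  C: 9
  H: 15
  Br: 1
  O: 1

C9H15BrO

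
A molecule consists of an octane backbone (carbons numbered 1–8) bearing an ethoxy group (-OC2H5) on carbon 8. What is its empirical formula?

C10H22O

Atom tally by fragment:
  CH3 → C:1 H:3
  CH2 → C:1 H:2
  CH2 → C:1 H:2
  CH2 → C:1 H:2
  CH2 → C:1 H:2
  CH2 → C:1 H:2
  CH2 → C:1 H:2
  CH2OC2H5 → C:3 H:7 O:1
Element totals:
  C: 10
  H: 22
  O: 1
Molecular formula: C10H22O.
gcd of subscripts (10, 22, 1) = 1, so the empirical formula equals the molecular formula.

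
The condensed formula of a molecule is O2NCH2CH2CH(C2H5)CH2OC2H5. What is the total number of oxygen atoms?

Atom tally by fragment:
  O2NCH2 → C:1 H:2 N:1 O:2
  CH2 → C:1 H:2
  CH(C2H5) → C:3 H:6
  CH2OC2H5 → C:3 H:7 O:1
Element totals:
  C: 8
  H: 17
  N: 1
  O: 3

3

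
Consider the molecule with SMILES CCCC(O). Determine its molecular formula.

C4H10O

Atom tally by fragment:
  CH3 → C:1 H:3
  CH2 → C:1 H:2
  CH2 → C:1 H:2
  CH2OH → C:1 H:3 O:1
Element totals:
  C: 4
  H: 10
  O: 1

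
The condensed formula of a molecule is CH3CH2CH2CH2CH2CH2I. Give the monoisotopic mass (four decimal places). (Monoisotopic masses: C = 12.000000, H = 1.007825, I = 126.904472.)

Element totals:
  C: 6
  H: 13
  I: 1
Molecular formula: C6H13I.
  M = 6(12.0) + 13(1.007825) + 126.904472
    = 72.000000 + 13.101725 + 126.904472 = 212.006197

212.0062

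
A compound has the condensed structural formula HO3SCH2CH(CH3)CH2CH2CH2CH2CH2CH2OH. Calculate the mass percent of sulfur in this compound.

Element totals:
  C: 9
  H: 20
  O: 4
  S: 1
Molecular formula: C9H20O4S.
Molar mass = 224.315 g/mol.
Mass from S: 1 × 32.06 = 32.060 g/mol.
%S = 32.060 / 224.315 × 100 = 14.29%.

14.29%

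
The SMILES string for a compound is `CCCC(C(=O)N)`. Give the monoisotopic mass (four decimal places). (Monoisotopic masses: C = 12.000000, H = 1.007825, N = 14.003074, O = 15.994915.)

101.0841

Atom tally by fragment:
  CH3 → C:1 H:3
  CH2 → C:1 H:2
  CH2 → C:1 H:2
  CH2CONH2 → C:2 H:4 O:1 N:1
Element totals:
  C: 5
  H: 11
  N: 1
  O: 1
Molecular formula: C5H11NO.
  M = 5(12.0) + 11(1.007825) + 14.003074 + 15.994915
    = 60.000000 + 11.086075 + 14.003074 + 15.994915 = 101.084064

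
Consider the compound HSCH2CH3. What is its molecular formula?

C2H6S

Element totals:
  C: 2
  H: 6
  S: 1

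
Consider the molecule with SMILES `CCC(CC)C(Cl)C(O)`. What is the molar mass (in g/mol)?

Atom tally by fragment:
  CH3 → C:1 H:3
  CH2 → C:1 H:2
  CH(C2H5) → C:3 H:6
  CH(Cl) → C:1 H:1 Cl:1
  CH2OH → C:1 H:3 O:1
Element totals:
  C: 7
  H: 15
  Cl: 1
  O: 1
Molecular formula: C7H15ClO.
  M = 7(12.011) + 15(1.008) + 35.45 + 15.999
    = 84.077 + 15.120 + 35.450 + 15.999 = 150.646

150.65 g/mol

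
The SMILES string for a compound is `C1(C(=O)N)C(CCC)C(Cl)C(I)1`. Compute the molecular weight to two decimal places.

301.55 g/mol

Atom tally by fragment:
  cyclobutane ring core → C:4 H:8
  (− 4 ring H displaced by substituents)
  + CONH2 → C:1 H:2 O:1 N:1
  + CH2CH2CH3 → C:3 H:7
  + Cl → Cl:1
  + I → I:1
Element totals:
  C: 8
  H: 13
  Cl: 1
  I: 1
  N: 1
  O: 1
Molecular formula: C8H13ClINO.
  M = 8(12.011) + 13(1.008) + 35.45 + 126.904 + 14.007 + 15.999
    = 96.088 + 13.104 + 35.450 + 126.904 + 14.007 + 15.999 = 301.552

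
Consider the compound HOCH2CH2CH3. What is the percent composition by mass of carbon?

59.96%

Element totals:
  C: 3
  H: 8
  O: 1
Molecular formula: C3H8O.
Molar mass = 60.096 g/mol.
Mass from C: 3 × 12.011 = 36.033 g/mol.
%C = 36.033 / 60.096 × 100 = 59.96%.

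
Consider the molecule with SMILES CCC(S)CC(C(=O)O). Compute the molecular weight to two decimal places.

Atom tally by fragment:
  CH3 → C:1 H:3
  CH2 → C:1 H:2
  CH(SH) → C:1 H:2 S:1
  CH2 → C:1 H:2
  CH2COOH → C:2 H:3 O:2
Element totals:
  C: 6
  H: 12
  O: 2
  S: 1
Molecular formula: C6H12O2S.
  M = 6(12.011) + 12(1.008) + 2(15.999) + 32.06
    = 72.066 + 12.096 + 31.998 + 32.060 = 148.220

148.22 g/mol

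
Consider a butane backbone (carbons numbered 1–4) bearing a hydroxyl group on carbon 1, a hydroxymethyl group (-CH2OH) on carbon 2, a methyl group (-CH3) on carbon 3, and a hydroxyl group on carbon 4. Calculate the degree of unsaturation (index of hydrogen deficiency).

Atom tally by fragment:
  HOCH2 → C:1 H:3 O:1
  CH(CH2OH) → C:2 H:4 O:1
  CH(CH3) → C:2 H:4
  CH2OH → C:1 H:3 O:1
Element totals:
  C: 6
  H: 14
  O: 3
Molecular formula: C6H14O3.
DoU = (2C + 2 + N − H − X) / 2 = (2·6 + 2 + 0 − 14 − 0) / 2 = 0.

0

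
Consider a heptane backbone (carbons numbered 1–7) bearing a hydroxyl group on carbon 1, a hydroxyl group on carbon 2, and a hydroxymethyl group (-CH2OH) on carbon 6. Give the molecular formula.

C8H18O3

Atom tally by fragment:
  HOCH2 → C:1 H:3 O:1
  CH(OH) → C:1 H:2 O:1
  CH2 → C:1 H:2
  CH2 → C:1 H:2
  CH2 → C:1 H:2
  CH(CH2OH) → C:2 H:4 O:1
  CH3 → C:1 H:3
Element totals:
  C: 8
  H: 18
  O: 3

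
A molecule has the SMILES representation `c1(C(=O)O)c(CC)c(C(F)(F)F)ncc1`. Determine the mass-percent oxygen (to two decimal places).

Atom tally by fragment:
  pyridine ring core → C:5 H:5 N:1
  (− 3 ring H displaced by substituents)
  + COOH → C:1 H:1 O:2
  + C2H5 → C:2 H:5
  + CF3 → C:1 F:3
Element totals:
  C: 9
  H: 8
  F: 3
  N: 1
  O: 2
Molecular formula: C9H8F3NO2.
Molar mass = 219.162 g/mol.
Mass from O: 2 × 15.999 = 31.998 g/mol.
%O = 31.998 / 219.162 × 100 = 14.60%.

14.60%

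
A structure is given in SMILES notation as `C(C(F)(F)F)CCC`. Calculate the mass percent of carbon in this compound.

Atom tally by fragment:
  F3CCH2 → C:2 H:2 F:3
  CH2 → C:1 H:2
  CH2 → C:1 H:2
  CH3 → C:1 H:3
Element totals:
  C: 5
  H: 9
  F: 3
Molecular formula: C5H9F3.
Molar mass = 126.121 g/mol.
Mass from C: 5 × 12.011 = 60.055 g/mol.
%C = 60.055 / 126.121 × 100 = 47.62%.

47.62%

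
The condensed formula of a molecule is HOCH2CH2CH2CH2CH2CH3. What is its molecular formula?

Element totals:
  C: 6
  H: 14
  O: 1

C6H14O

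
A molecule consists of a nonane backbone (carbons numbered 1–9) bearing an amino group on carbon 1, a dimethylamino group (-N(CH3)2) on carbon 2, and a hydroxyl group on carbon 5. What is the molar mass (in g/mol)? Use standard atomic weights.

Atom tally by fragment:
  H2NCH2 → C:1 H:4 N:1
  CH(N(CH3)2) → C:3 H:7 N:1
  CH2 → C:1 H:2
  CH2 → C:1 H:2
  CH(OH) → C:1 H:2 O:1
  CH2 → C:1 H:2
  CH2 → C:1 H:2
  CH2 → C:1 H:2
  CH3 → C:1 H:3
Element totals:
  C: 11
  H: 26
  N: 2
  O: 1
Molecular formula: C11H26N2O.
  M = 11(12.011) + 26(1.008) + 2(14.007) + 15.999
    = 132.121 + 26.208 + 28.014 + 15.999 = 202.342

202.34 g/mol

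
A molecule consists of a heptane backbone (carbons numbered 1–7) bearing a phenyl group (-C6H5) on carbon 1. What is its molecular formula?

Atom tally by fragment:
  C6H5CH2 → C:7 H:7
  CH2 → C:1 H:2
  CH2 → C:1 H:2
  CH2 → C:1 H:2
  CH2 → C:1 H:2
  CH2 → C:1 H:2
  CH3 → C:1 H:3
Element totals:
  C: 13
  H: 20

C13H20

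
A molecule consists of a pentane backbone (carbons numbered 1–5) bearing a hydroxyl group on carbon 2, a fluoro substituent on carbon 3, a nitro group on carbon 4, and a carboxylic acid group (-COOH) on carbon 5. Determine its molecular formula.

C6H10FNO5

Atom tally by fragment:
  CH3 → C:1 H:3
  CH(OH) → C:1 H:2 O:1
  CH(F) → C:1 H:1 F:1
  CH(NO2) → C:1 H:1 N:1 O:2
  CH2COOH → C:2 H:3 O:2
Element totals:
  C: 6
  H: 10
  F: 1
  N: 1
  O: 5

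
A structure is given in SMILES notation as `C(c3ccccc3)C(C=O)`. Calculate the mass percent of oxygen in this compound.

11.92%

Atom tally by fragment:
  C6H5CH2 → C:7 H:7
  CH2CHO → C:2 H:3 O:1
Element totals:
  C: 9
  H: 10
  O: 1
Molecular formula: C9H10O.
Molar mass = 134.178 g/mol.
Mass from O: 1 × 15.999 = 15.999 g/mol.
%O = 15.999 / 134.178 × 100 = 11.92%.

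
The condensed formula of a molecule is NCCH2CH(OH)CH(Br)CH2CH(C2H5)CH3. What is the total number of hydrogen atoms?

Element totals:
  C: 9
  H: 16
  Br: 1
  N: 1
  O: 1

16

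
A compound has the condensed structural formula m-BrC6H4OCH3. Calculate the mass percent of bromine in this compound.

42.72%

Element totals:
  C: 7
  H: 7
  Br: 1
  O: 1
Molecular formula: C7H7BrO.
Molar mass = 187.036 g/mol.
Mass from Br: 1 × 79.904 = 79.904 g/mol.
%Br = 79.904 / 187.036 × 100 = 42.72%.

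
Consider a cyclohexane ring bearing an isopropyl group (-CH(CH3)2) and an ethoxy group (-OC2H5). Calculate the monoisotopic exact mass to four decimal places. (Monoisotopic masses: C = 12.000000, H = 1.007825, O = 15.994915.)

170.1671

Atom tally by fragment:
  cyclohexane ring core → C:6 H:12
  (− 2 ring H displaced by substituents)
  + CH(CH3)2 → C:3 H:7
  + OC2H5 → C:2 H:5 O:1
Element totals:
  C: 11
  H: 22
  O: 1
Molecular formula: C11H22O.
  M = 11(12.0) + 22(1.007825) + 15.994915
    = 132.000000 + 22.172150 + 15.994915 = 170.167065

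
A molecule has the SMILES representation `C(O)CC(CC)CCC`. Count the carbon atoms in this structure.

Atom tally by fragment:
  HOCH2 → C:1 H:3 O:1
  CH2 → C:1 H:2
  CH(C2H5) → C:3 H:6
  CH2 → C:1 H:2
  CH2 → C:1 H:2
  CH3 → C:1 H:3
Element totals:
  C: 8
  H: 18
  O: 1

8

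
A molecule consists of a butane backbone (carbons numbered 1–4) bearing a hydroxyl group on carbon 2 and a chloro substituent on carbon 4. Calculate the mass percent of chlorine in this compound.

Atom tally by fragment:
  CH3 → C:1 H:3
  CH(OH) → C:1 H:2 O:1
  CH2 → C:1 H:2
  CH2Cl → C:1 H:2 Cl:1
Element totals:
  C: 4
  H: 9
  Cl: 1
  O: 1
Molecular formula: C4H9ClO.
Molar mass = 108.565 g/mol.
Mass from Cl: 1 × 35.45 = 35.450 g/mol.
%Cl = 35.450 / 108.565 × 100 = 32.65%.

32.65%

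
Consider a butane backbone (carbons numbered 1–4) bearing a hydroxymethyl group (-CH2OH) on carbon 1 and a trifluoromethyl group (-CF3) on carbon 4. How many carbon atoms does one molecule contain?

6

Atom tally by fragment:
  HOCH2CH2 → C:2 H:5 O:1
  CH2 → C:1 H:2
  CH2 → C:1 H:2
  CH2CF3 → C:2 H:2 F:3
Element totals:
  C: 6
  H: 11
  F: 3
  O: 1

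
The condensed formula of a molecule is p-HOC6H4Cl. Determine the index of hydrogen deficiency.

4

Atom tally by fragment:
  benzene ring core → C:6 H:6
  (− 2 ring H displaced by substituents)
  + OH → O:1 H:1
  + Cl → Cl:1
Element totals:
  C: 6
  H: 5
  Cl: 1
  O: 1
Molecular formula: C6H5ClO.
DoU = (2C + 2 + N − H − X) / 2 = (2·6 + 2 + 0 − 5 − 1) / 2 = 4.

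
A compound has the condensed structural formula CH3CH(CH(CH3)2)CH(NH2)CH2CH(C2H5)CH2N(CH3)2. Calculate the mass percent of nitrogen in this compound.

Element totals:
  C: 13
  H: 30
  N: 2
Molecular formula: C13H30N2.
Molar mass = 214.397 g/mol.
Mass from N: 2 × 14.007 = 28.014 g/mol.
%N = 28.014 / 214.397 × 100 = 13.07%.

13.07%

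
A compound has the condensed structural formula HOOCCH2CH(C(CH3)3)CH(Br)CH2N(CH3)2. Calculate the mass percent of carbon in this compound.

Atom tally by fragment:
  HOOCCH2 → C:2 H:3 O:2
  CH(C(CH3)3) → C:5 H:10
  CH(Br) → C:1 H:1 Br:1
  CH2N(CH3)2 → C:3 H:8 N:1
Element totals:
  C: 11
  H: 22
  Br: 1
  N: 1
  O: 2
Molecular formula: C11H22BrNO2.
Molar mass = 280.206 g/mol.
Mass from C: 11 × 12.011 = 132.121 g/mol.
%C = 132.121 / 280.206 × 100 = 47.15%.

47.15%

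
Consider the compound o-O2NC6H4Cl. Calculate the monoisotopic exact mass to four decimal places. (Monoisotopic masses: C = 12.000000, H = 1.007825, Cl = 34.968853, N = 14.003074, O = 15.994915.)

156.9931

Element totals:
  C: 6
  H: 4
  Cl: 1
  N: 1
  O: 2
Molecular formula: C6H4ClNO2.
  M = 6(12.0) + 4(1.007825) + 34.968853 + 14.003074 + 2(15.994915)
    = 72.000000 + 4.031300 + 34.968853 + 14.003074 + 31.989830 = 156.993057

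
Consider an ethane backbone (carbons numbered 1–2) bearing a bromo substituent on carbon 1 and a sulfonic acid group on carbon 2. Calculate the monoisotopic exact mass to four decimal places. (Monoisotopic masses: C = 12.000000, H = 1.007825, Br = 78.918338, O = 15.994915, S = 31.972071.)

187.9143

Atom tally by fragment:
  BrCH2 → C:1 H:2 Br:1
  CH2SO3H → C:1 H:3 S:1 O:3
Element totals:
  C: 2
  H: 5
  Br: 1
  O: 3
  S: 1
Molecular formula: C2H5BrO3S.
  M = 2(12.0) + 5(1.007825) + 78.918338 + 3(15.994915) + 31.972071
    = 24.000000 + 5.039125 + 78.918338 + 47.984745 + 31.972071 = 187.914279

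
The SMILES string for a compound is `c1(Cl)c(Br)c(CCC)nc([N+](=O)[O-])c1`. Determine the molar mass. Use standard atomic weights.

Atom tally by fragment:
  pyridine ring core → C:5 H:5 N:1
  (− 4 ring H displaced by substituents)
  + Cl → Cl:1
  + Br → Br:1
  + CH2CH2CH3 → C:3 H:7
  + NO2 → N:1 O:2
Element totals:
  C: 8
  H: 8
  Br: 1
  Cl: 1
  N: 2
  O: 2
Molecular formula: C8H8BrClN2O2.
  M = 8(12.011) + 8(1.008) + 79.904 + 35.45 + 2(14.007) + 2(15.999)
    = 96.088 + 8.064 + 79.904 + 35.450 + 28.014 + 31.998 = 279.518

279.52 g/mol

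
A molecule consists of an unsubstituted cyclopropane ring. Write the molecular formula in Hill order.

C3H6

Atom tally by fragment:
  cyclopropane ring core → C:3 H:6
Element totals:
  C: 3
  H: 6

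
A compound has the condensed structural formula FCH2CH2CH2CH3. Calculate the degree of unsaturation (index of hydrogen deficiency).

0

Element totals:
  C: 4
  H: 9
  F: 1
Molecular formula: C4H9F.
DoU = (2C + 2 + N − H − X) / 2 = (2·4 + 2 + 0 − 9 − 1) / 2 = 0.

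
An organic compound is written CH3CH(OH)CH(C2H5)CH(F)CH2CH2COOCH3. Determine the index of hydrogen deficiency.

1

Element totals:
  C: 10
  H: 19
  F: 1
  O: 3
Molecular formula: C10H19FO3.
DoU = (2C + 2 + N − H − X) / 2 = (2·10 + 2 + 0 − 19 − 1) / 2 = 1.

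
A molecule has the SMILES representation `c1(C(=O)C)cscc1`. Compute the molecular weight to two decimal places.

Atom tally by fragment:
  thiophene ring core → C:4 H:4 S:1
  (− 1 ring H displaced by substituents)
  + COCH3 → C:2 H:3 O:1
Element totals:
  C: 6
  H: 6
  O: 1
  S: 1
Molecular formula: C6H6OS.
  M = 6(12.011) + 6(1.008) + 15.999 + 32.06
    = 72.066 + 6.048 + 15.999 + 32.060 = 126.173

126.17 g/mol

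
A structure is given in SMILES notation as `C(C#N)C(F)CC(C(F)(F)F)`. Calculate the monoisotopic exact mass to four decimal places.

169.0515

Atom tally by fragment:
  NCCH2 → C:2 H:2 N:1
  CH(F) → C:1 H:1 F:1
  CH2 → C:1 H:2
  CH2CF3 → C:2 H:2 F:3
Element totals:
  C: 6
  H: 7
  F: 4
  N: 1
Molecular formula: C6H7F4N.
  M = 6(12.0) + 7(1.007825) + 4(18.998403) + 14.003074
    = 72.000000 + 7.054775 + 75.993612 + 14.003074 = 169.051461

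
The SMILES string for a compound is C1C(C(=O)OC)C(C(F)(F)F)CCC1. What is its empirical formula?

Atom tally by fragment:
  cyclohexane ring core → C:6 H:12
  (− 2 ring H displaced by substituents)
  + COOCH3 → C:2 H:3 O:2
  + CF3 → C:1 F:3
Element totals:
  C: 9
  H: 13
  F: 3
  O: 2
Molecular formula: C9H13F3O2.
gcd of subscripts (9, 3, 13, 2) = 1, so the empirical formula equals the molecular formula.

C9H13F3O2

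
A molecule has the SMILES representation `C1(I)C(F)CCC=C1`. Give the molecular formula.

Atom tally by fragment:
  cyclohexene ring core → C:6 H:10
  (− 2 ring H displaced by substituents)
  + I → I:1
  + F → F:1
Element totals:
  C: 6
  H: 8
  F: 1
  I: 1

C6H8FI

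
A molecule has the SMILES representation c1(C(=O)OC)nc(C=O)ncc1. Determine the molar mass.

166.14 g/mol

Atom tally by fragment:
  pyrimidine ring core → C:4 H:4 N:2
  (− 2 ring H displaced by substituents)
  + COOCH3 → C:2 H:3 O:2
  + CHO → C:1 H:1 O:1
Element totals:
  C: 7
  H: 6
  N: 2
  O: 3
Molecular formula: C7H6N2O3.
  M = 7(12.011) + 6(1.008) + 2(14.007) + 3(15.999)
    = 84.077 + 6.048 + 28.014 + 47.997 = 166.136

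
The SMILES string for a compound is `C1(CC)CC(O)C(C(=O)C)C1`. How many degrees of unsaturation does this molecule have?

2

Atom tally by fragment:
  cyclopentane ring core → C:5 H:10
  (− 3 ring H displaced by substituents)
  + C2H5 → C:2 H:5
  + OH → O:1 H:1
  + COCH3 → C:2 H:3 O:1
Element totals:
  C: 9
  H: 16
  O: 2
Molecular formula: C9H16O2.
DoU = (2C + 2 + N − H − X) / 2 = (2·9 + 2 + 0 − 16 − 0) / 2 = 2.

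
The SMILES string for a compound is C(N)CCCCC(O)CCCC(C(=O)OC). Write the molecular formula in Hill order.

C12H25NO3

Atom tally by fragment:
  H2NCH2 → C:1 H:4 N:1
  CH2 → C:1 H:2
  CH2 → C:1 H:2
  CH2 → C:1 H:2
  CH2 → C:1 H:2
  CH(OH) → C:1 H:2 O:1
  CH2 → C:1 H:2
  CH2 → C:1 H:2
  CH2 → C:1 H:2
  CH2COOCH3 → C:3 H:5 O:2
Element totals:
  C: 12
  H: 25
  N: 1
  O: 3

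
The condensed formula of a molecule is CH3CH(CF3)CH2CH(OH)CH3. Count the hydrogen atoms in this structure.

11

Atom tally by fragment:
  CH3 → C:1 H:3
  CH(CF3) → C:2 H:1 F:3
  CH2 → C:1 H:2
  CH(OH) → C:1 H:2 O:1
  CH3 → C:1 H:3
Element totals:
  C: 6
  H: 11
  F: 3
  O: 1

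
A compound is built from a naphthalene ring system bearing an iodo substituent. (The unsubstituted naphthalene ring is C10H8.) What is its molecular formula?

C10H7I

Atom tally by fragment:
  naphthalene ring system core → C:10 H:8
  (− 1 ring H displaced by substituents)
  + I → I:1
Element totals:
  C: 10
  H: 7
  I: 1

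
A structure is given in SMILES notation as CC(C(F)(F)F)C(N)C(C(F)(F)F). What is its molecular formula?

C6H9F6N

Atom tally by fragment:
  CH3 → C:1 H:3
  CH(CF3) → C:2 H:1 F:3
  CH(NH2) → C:1 H:3 N:1
  CH2CF3 → C:2 H:2 F:3
Element totals:
  C: 6
  H: 9
  F: 6
  N: 1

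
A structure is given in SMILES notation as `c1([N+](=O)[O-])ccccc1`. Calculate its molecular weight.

123.11 g/mol

Atom tally by fragment:
  benzene ring core → C:6 H:6
  (− 1 ring H displaced by substituents)
  + NO2 → N:1 O:2
Element totals:
  C: 6
  H: 5
  N: 1
  O: 2
Molecular formula: C6H5NO2.
  M = 6(12.011) + 5(1.008) + 14.007 + 2(15.999)
    = 72.066 + 5.040 + 14.007 + 31.998 = 123.111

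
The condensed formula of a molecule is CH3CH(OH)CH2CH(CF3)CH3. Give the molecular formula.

C6H11F3O

Atom tally by fragment:
  CH3 → C:1 H:3
  CH(OH) → C:1 H:2 O:1
  CH2 → C:1 H:2
  CH(CF3) → C:2 H:1 F:3
  CH3 → C:1 H:3
Element totals:
  C: 6
  H: 11
  F: 3
  O: 1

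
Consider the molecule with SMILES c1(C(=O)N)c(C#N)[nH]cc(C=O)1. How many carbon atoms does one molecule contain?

7

Atom tally by fragment:
  pyrrole ring core → C:4 H:5 N:1
  (− 3 ring H displaced by substituents)
  + CONH2 → C:1 H:2 O:1 N:1
  + CN → C:1 N:1
  + CHO → C:1 H:1 O:1
Element totals:
  C: 7
  H: 5
  N: 3
  O: 2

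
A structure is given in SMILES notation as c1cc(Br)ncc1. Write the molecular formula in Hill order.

Atom tally by fragment:
  pyridine ring core → C:5 H:5 N:1
  (− 1 ring H displaced by substituents)
  + Br → Br:1
Element totals:
  C: 5
  H: 4
  Br: 1
  N: 1

C5H4BrN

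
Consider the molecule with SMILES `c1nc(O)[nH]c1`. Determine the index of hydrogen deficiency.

3

Atom tally by fragment:
  imidazole ring core → C:3 H:4 N:2
  (− 1 ring H displaced by substituents)
  + OH → O:1 H:1
Element totals:
  C: 3
  H: 4
  N: 2
  O: 1
Molecular formula: C3H4N2O.
DoU = (2C + 2 + N − H − X) / 2 = (2·3 + 2 + 2 − 4 − 0) / 2 = 3.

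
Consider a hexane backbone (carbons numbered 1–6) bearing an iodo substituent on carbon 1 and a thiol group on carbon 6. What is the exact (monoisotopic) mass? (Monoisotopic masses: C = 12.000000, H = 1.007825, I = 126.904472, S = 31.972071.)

Atom tally by fragment:
  ICH2 → C:1 H:2 I:1
  CH2 → C:1 H:2
  CH2 → C:1 H:2
  CH2 → C:1 H:2
  CH2 → C:1 H:2
  CH2SH → C:1 H:3 S:1
Element totals:
  C: 6
  H: 13
  I: 1
  S: 1
Molecular formula: C6H13IS.
  M = 6(12.0) + 13(1.007825) + 126.904472 + 31.972071
    = 72.000000 + 13.101725 + 126.904472 + 31.972071 = 243.978268

243.9783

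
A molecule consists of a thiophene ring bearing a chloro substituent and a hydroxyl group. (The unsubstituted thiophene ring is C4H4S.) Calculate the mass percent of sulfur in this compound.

23.82%

Atom tally by fragment:
  thiophene ring core → C:4 H:4 S:1
  (− 2 ring H displaced by substituents)
  + Cl → Cl:1
  + OH → O:1 H:1
Element totals:
  C: 4
  H: 3
  Cl: 1
  O: 1
  S: 1
Molecular formula: C4H3ClOS.
Molar mass = 134.577 g/mol.
Mass from S: 1 × 32.06 = 32.060 g/mol.
%S = 32.060 / 134.577 × 100 = 23.82%.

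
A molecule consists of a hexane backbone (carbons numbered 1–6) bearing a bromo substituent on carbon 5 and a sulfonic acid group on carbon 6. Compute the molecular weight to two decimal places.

245.13 g/mol

Atom tally by fragment:
  CH3 → C:1 H:3
  CH2 → C:1 H:2
  CH2 → C:1 H:2
  CH2 → C:1 H:2
  CH(Br) → C:1 H:1 Br:1
  CH2SO3H → C:1 H:3 S:1 O:3
Element totals:
  C: 6
  H: 13
  Br: 1
  O: 3
  S: 1
Molecular formula: C6H13BrO3S.
  M = 6(12.011) + 13(1.008) + 79.904 + 3(15.999) + 32.06
    = 72.066 + 13.104 + 79.904 + 47.997 + 32.060 = 245.131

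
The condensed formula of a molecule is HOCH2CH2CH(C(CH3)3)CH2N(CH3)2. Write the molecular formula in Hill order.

Atom tally by fragment:
  HOCH2CH2 → C:2 H:5 O:1
  CH(C(CH3)3) → C:5 H:10
  CH2N(CH3)2 → C:3 H:8 N:1
Element totals:
  C: 10
  H: 23
  N: 1
  O: 1

C10H23NO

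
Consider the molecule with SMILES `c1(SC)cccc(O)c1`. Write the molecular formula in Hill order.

C7H8OS

Atom tally by fragment:
  benzene ring core → C:6 H:6
  (− 2 ring H displaced by substituents)
  + SCH3 → C:1 H:3 S:1
  + OH → O:1 H:1
Element totals:
  C: 7
  H: 8
  O: 1
  S: 1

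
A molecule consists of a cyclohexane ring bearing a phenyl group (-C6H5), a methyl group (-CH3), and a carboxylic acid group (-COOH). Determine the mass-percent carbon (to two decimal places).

Atom tally by fragment:
  cyclohexane ring core → C:6 H:12
  (− 3 ring H displaced by substituents)
  + C6H5 → C:6 H:5
  + CH3 → C:1 H:3
  + COOH → C:1 H:1 O:2
Element totals:
  C: 14
  H: 18
  O: 2
Molecular formula: C14H18O2.
Molar mass = 218.296 g/mol.
Mass from C: 14 × 12.011 = 168.154 g/mol.
%C = 168.154 / 218.296 × 100 = 77.03%.

77.03%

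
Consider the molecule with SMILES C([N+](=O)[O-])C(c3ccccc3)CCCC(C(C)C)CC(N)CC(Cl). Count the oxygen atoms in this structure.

Atom tally by fragment:
  O2NCH2 → C:1 H:2 N:1 O:2
  CH(C6H5) → C:7 H:6
  CH2 → C:1 H:2
  CH2 → C:1 H:2
  CH2 → C:1 H:2
  CH(CH(CH3)2) → C:4 H:8
  CH2 → C:1 H:2
  CH(NH2) → C:1 H:3 N:1
  CH2 → C:1 H:2
  CH2Cl → C:1 H:2 Cl:1
Element totals:
  C: 19
  H: 31
  Cl: 1
  N: 2
  O: 2

2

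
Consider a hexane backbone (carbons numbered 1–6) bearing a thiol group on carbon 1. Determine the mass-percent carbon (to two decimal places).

Atom tally by fragment:
  HSCH2 → C:1 H:3 S:1
  CH2 → C:1 H:2
  CH2 → C:1 H:2
  CH2 → C:1 H:2
  CH2 → C:1 H:2
  CH3 → C:1 H:3
Element totals:
  C: 6
  H: 14
  S: 1
Molecular formula: C6H14S.
Molar mass = 118.238 g/mol.
Mass from C: 6 × 12.011 = 72.066 g/mol.
%C = 72.066 / 118.238 × 100 = 60.95%.

60.95%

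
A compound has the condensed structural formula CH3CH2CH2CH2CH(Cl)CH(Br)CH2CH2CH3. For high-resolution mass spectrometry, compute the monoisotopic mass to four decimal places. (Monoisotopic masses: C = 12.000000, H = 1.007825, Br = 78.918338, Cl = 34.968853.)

Atom tally by fragment:
  CH3 → C:1 H:3
  CH2 → C:1 H:2
  CH2 → C:1 H:2
  CH2 → C:1 H:2
  CH(Cl) → C:1 H:1 Cl:1
  CH(Br) → C:1 H:1 Br:1
  CH2 → C:1 H:2
  CH2 → C:1 H:2
  CH3 → C:1 H:3
Element totals:
  C: 9
  H: 18
  Br: 1
  Cl: 1
Molecular formula: C9H18BrCl.
  M = 9(12.0) + 18(1.007825) + 78.918338 + 34.968853
    = 108.000000 + 18.140850 + 78.918338 + 34.968853 = 240.028041

240.0280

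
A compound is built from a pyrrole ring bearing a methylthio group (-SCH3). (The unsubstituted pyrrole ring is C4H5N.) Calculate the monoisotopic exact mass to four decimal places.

Atom tally by fragment:
  pyrrole ring core → C:4 H:5 N:1
  (− 1 ring H displaced by substituents)
  + SCH3 → C:1 H:3 S:1
Element totals:
  C: 5
  H: 7
  N: 1
  S: 1
Molecular formula: C5H7NS.
  M = 5(12.0) + 7(1.007825) + 14.003074 + 31.972071
    = 60.000000 + 7.054775 + 14.003074 + 31.972071 = 113.029920

113.0299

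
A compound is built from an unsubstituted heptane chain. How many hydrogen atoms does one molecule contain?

Atom tally by fragment:
  CH3 → C:1 H:3
  CH2 → C:1 H:2
  CH2 → C:1 H:2
  CH2 → C:1 H:2
  CH2 → C:1 H:2
  CH2 → C:1 H:2
  CH3 → C:1 H:3
Element totals:
  C: 7
  H: 16

16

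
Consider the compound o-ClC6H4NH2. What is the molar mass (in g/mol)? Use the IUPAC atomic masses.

Atom tally by fragment:
  benzene ring core → C:6 H:6
  (− 2 ring H displaced by substituents)
  + Cl → Cl:1
  + NH2 → N:1 H:2
Element totals:
  C: 6
  H: 6
  Cl: 1
  N: 1
Molecular formula: C6H6ClN.
  M = 6(12.011) + 6(1.008) + 35.45 + 14.007
    = 72.066 + 6.048 + 35.450 + 14.007 = 127.571

127.57 g/mol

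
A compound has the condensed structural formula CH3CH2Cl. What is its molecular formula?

C2H5Cl

Atom tally by fragment:
  CH3 → C:1 H:3
  CH2Cl → C:1 H:2 Cl:1
Element totals:
  C: 2
  H: 5
  Cl: 1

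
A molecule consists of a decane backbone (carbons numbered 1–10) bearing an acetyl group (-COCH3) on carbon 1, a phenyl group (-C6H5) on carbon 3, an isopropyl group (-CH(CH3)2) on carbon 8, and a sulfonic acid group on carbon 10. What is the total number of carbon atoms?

Atom tally by fragment:
  CH3COCH2 → C:3 H:5 O:1
  CH2 → C:1 H:2
  CH(C6H5) → C:7 H:6
  CH2 → C:1 H:2
  CH2 → C:1 H:2
  CH2 → C:1 H:2
  CH2 → C:1 H:2
  CH(CH(CH3)2) → C:4 H:8
  CH2 → C:1 H:2
  CH2SO3H → C:1 H:3 S:1 O:3
Element totals:
  C: 21
  H: 34
  O: 4
  S: 1

21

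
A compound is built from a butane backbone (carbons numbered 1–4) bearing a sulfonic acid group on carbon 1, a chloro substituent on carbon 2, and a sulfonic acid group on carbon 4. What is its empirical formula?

C4H9ClO6S2

Atom tally by fragment:
  HO3SCH2 → C:1 H:3 S:1 O:3
  CH(Cl) → C:1 H:1 Cl:1
  CH2 → C:1 H:2
  CH2SO3H → C:1 H:3 S:1 O:3
Element totals:
  C: 4
  H: 9
  Cl: 1
  O: 6
  S: 2
Molecular formula: C4H9ClO6S2.
gcd of subscripts (4, 1, 9, 6, 2) = 1, so the empirical formula equals the molecular formula.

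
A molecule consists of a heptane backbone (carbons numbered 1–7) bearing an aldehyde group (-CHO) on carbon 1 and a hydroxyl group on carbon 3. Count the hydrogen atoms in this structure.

16

Atom tally by fragment:
  OHCCH2 → C:2 H:3 O:1
  CH2 → C:1 H:2
  CH(OH) → C:1 H:2 O:1
  CH2 → C:1 H:2
  CH2 → C:1 H:2
  CH2 → C:1 H:2
  CH3 → C:1 H:3
Element totals:
  C: 8
  H: 16
  O: 2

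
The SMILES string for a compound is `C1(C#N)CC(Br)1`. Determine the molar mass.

145.99 g/mol

Atom tally by fragment:
  cyclopropane ring core → C:3 H:6
  (− 2 ring H displaced by substituents)
  + CN → C:1 N:1
  + Br → Br:1
Element totals:
  C: 4
  H: 4
  Br: 1
  N: 1
Molecular formula: C4H4BrN.
  M = 4(12.011) + 4(1.008) + 79.904 + 14.007
    = 48.044 + 4.032 + 79.904 + 14.007 = 145.987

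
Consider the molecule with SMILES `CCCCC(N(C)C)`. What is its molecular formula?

Atom tally by fragment:
  CH3 → C:1 H:3
  CH2 → C:1 H:2
  CH2 → C:1 H:2
  CH2 → C:1 H:2
  CH2N(CH3)2 → C:3 H:8 N:1
Element totals:
  C: 7
  H: 17
  N: 1

C7H17N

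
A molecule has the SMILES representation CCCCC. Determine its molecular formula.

Atom tally by fragment:
  CH3 → C:1 H:3
  CH2 → C:1 H:2
  CH2 → C:1 H:2
  CH2 → C:1 H:2
  CH3 → C:1 H:3
Element totals:
  C: 5
  H: 12

C5H12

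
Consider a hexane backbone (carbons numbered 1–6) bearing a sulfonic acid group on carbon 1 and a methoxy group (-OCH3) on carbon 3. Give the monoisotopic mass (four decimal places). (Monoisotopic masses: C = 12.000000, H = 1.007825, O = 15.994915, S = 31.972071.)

Atom tally by fragment:
  HO3SCH2 → C:1 H:3 S:1 O:3
  CH2 → C:1 H:2
  CH(OCH3) → C:2 H:4 O:1
  CH2 → C:1 H:2
  CH2 → C:1 H:2
  CH3 → C:1 H:3
Element totals:
  C: 7
  H: 16
  O: 4
  S: 1
Molecular formula: C7H16O4S.
  M = 7(12.0) + 16(1.007825) + 4(15.994915) + 31.972071
    = 84.000000 + 16.125200 + 63.979660 + 31.972071 = 196.076931

196.0769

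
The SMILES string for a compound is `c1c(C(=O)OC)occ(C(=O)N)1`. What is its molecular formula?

C7H7NO4

Atom tally by fragment:
  furan ring core → C:4 H:4 O:1
  (− 2 ring H displaced by substituents)
  + COOCH3 → C:2 H:3 O:2
  + CONH2 → C:1 H:2 O:1 N:1
Element totals:
  C: 7
  H: 7
  N: 1
  O: 4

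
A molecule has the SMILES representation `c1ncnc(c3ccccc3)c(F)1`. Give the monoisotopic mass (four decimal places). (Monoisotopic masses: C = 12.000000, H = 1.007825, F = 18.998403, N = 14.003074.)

Atom tally by fragment:
  pyrimidine ring core → C:4 H:4 N:2
  (− 2 ring H displaced by substituents)
  + C6H5 → C:6 H:5
  + F → F:1
Element totals:
  C: 10
  H: 7
  F: 1
  N: 2
Molecular formula: C10H7FN2.
  M = 10(12.0) + 7(1.007825) + 18.998403 + 2(14.003074)
    = 120.000000 + 7.054775 + 18.998403 + 28.006148 = 174.059326

174.0593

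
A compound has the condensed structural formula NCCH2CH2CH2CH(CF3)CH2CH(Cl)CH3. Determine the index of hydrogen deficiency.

2

Element totals:
  C: 9
  H: 13
  Cl: 1
  F: 3
  N: 1
Molecular formula: C9H13ClF3N.
DoU = (2C + 2 + N − H − X) / 2 = (2·9 + 2 + 1 − 13 − 4) / 2 = 2.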